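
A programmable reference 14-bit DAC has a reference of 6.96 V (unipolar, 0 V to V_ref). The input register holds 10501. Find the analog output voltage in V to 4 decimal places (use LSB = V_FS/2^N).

4.4609 V

LSB = 6.96 V / 2^14 = 424.80 µV.
V_out = 0 + 10501 × 0.000424805 V = 4.46087 V.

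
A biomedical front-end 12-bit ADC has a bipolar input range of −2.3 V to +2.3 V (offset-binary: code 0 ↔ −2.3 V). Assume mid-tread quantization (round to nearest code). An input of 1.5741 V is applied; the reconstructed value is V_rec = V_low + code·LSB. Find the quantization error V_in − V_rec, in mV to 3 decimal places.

-0.412 mV

LSB = 4.6/2^12 = 1.123 mV.
(V_in − V_low)/LSB = (1.5741 − (−2.3))/0.00112305 = 3449.6334 → code 3450 (round).
Code 3450 maps back to (−2.3) + 3450×0.00112305 V = 1.5745117 V.
Error = 1.5741 − 1.5745117 = -0.000411719 V = -0.412 mV.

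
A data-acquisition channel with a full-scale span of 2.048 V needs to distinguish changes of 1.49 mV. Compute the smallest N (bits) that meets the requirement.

Number of steps required ≥ 2.048 V / 1.49 mV = 1374.50.
Need 2^N ≥ 1374.50; 2^10 = 1024, 2^11 = 2048.
Minimum N = 11.

11 bits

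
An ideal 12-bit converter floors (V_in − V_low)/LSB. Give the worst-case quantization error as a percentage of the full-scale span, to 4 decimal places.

Truncating → worst-case error = 1 LSB = V_FS/2^12, so 100/4096 = 0.0244141 % of full scale.

0.0244 %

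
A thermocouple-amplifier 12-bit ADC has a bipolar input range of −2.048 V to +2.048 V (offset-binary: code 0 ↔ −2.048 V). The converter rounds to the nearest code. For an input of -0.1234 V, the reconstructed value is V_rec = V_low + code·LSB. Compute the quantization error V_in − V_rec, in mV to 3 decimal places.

-0.400 mV

One LSB is 4.096 V / 4096 = 1.000 mV.
(V_in − V_low)/LSB = (-0.1234 − (−2.048))/0.001 = 1924.6000 → code 1925 (round).
Reconstructed: -0.123 V.
Difference: -0.0004 V → -0.400 mV.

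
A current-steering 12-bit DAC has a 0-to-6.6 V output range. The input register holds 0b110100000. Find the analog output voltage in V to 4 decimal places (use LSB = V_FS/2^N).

LSB = 6.6 V / 2^12 = 1.611 mV.
Code 0b110100000 = 416 decimal.
V_out = 0 + 416 × 0.00161133 V = 0.670312 V.

0.6703 V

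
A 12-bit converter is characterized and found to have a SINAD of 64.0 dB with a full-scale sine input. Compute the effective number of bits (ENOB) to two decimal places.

ENOB = (SINAD − 1.76) / 6.02 = (64.0 − 1.76)/6.02 = 10.339.

10.34 bits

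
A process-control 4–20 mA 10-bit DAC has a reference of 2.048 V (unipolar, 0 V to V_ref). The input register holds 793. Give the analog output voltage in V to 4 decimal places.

1.5860 V

LSB = 2.048 V / 2^10 = 2.000 mV.
V_out = 0 + 793 × 0.002 V = 1.586 V.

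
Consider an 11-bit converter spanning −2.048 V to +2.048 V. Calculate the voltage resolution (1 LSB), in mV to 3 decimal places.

Full-scale span = 4.096 V.
LSB = 4.096 / 2^11 = 4.096 / 2048 = 0.002 V = 2.000 mV.

2.000 mV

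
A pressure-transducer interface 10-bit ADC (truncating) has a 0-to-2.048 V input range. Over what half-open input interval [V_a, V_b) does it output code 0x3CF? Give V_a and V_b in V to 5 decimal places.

[1.95000 V, 1.95200 V)

LSB = 2.048/2^10 = 2.000 mV.
Code 0x3CF = 975 decimal.
V_a = V_low + 975·LSB = 1.95 V; V_b = V_low + 976·LSB = 1.952 V.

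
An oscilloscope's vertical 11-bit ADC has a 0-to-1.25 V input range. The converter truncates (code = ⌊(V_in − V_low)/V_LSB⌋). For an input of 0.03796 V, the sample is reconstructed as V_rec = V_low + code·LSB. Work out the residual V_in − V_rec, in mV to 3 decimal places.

0.118 mV

LSB = 1.25/2^11 = 0.610 mV.
(V_in − V_low)/LSB = (0.03796 − 0)/0.000610352 = 62.1937 → code 62 (floor).
V_rec = 0 + 62·0.000610352 = 0.037841797 V.
V_in − V_rec = 0.000118203 V = 0.118 mV.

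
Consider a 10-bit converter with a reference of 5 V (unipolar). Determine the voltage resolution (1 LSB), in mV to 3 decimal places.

4.883 mV

Full-scale span = 5 V.
LSB = 5 / 2^10 = 5 / 1024 = 0.00488281 V = 4.883 mV.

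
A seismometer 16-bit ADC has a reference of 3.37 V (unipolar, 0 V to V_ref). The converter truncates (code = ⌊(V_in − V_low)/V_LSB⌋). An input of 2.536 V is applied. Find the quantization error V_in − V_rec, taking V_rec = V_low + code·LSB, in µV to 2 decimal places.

Step size: 3.37 V ÷ 2^16 = 51.42 µV.
Scaled input = 49317.2985 LSBs, so code = 49317.
Reconstructed: 2.5359846 V.
Error = 2.536 − 2.5359846 = 1.53503e-05 V = 15.35 µV.

15.35 µV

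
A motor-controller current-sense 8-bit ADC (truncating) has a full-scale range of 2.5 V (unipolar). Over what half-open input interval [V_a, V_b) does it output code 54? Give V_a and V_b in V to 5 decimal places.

[0.52734 V, 0.53711 V)

LSB = 2.5/2^8 = 9.766 mV.
V_a = V_low + 54·LSB = 0.527344 V; V_b = V_low + 55·LSB = 0.537109 V.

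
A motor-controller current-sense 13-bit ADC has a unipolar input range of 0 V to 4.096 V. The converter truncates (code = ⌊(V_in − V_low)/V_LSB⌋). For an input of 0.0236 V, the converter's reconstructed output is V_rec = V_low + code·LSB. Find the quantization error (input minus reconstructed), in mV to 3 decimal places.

Step size: 4.096 V ÷ 2^13 = 0.500 mV.
Scaled input = 47.2000 LSBs, so code = 47.
Code 47 maps back to 0 + 47×0.0005 V = 0.0235 V.
Difference: 0.0001 V → 0.100 mV.

0.100 mV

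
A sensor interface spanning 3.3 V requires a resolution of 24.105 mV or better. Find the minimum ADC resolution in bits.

Number of steps required ≥ 3.3 V / 24.105 mV = 136.90.
Need 2^N ≥ 136.90; 2^7 = 128, 2^8 = 256.
Minimum N = 8.

8 bits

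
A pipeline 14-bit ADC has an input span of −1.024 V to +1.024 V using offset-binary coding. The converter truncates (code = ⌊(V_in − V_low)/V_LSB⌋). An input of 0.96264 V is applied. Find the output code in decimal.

LSB = 2.048 V / 16384 = 125.00 µV.
(V_in − V_low)/LSB = (0.96264 − (−1.024)) / 0.000125 = 15893.120.
Floor → code 15893.

code 15893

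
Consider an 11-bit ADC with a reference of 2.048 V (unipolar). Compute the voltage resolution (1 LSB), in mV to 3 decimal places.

Full-scale span = 2.048 V.
LSB = 2.048 / 2^11 = 2.048 / 2048 = 0.001 V = 1.000 mV.

1.000 mV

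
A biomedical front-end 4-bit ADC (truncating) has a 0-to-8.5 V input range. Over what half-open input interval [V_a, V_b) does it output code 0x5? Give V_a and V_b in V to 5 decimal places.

LSB = 8.5/2^4 = 0.5312 V.
Code 0x5 = 5 decimal.
V_a = V_low + 5·LSB = 2.65625 V; V_b = V_low + 6·LSB = 3.1875 V.

[2.65625 V, 3.18750 V)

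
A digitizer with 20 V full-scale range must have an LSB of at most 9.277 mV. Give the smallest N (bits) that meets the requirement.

12 bits

Number of steps required ≥ 20 V / 9.277 mV = 2155.87.
Need 2^N ≥ 2155.87; 2^11 = 2048, 2^12 = 4096.
Minimum N = 12.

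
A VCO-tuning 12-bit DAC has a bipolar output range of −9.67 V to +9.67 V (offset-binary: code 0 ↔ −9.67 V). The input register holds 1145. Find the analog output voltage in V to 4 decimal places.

-4.2637 V

LSB = 19.34 V / 2^12 = 4.722 mV.
V_out = (−9.67) + 1145 × 0.00472168 V = -4.26368 V.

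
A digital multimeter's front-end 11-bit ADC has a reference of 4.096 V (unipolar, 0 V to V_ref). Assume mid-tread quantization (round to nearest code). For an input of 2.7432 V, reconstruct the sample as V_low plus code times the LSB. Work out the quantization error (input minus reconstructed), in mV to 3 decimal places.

LSB = 4.096/2^11 = 2.000 mV.
(V_in − V_low)/LSB = (2.7432 − 0)/0.002 = 1371.6000 → code 1372 (round).
Reconstructed: 2.744 V.
Error = 2.7432 − 2.744 = -0.0008 V = -0.800 mV.

-0.800 mV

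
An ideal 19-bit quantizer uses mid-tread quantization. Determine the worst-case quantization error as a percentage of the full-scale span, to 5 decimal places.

0.00010 %

Rounding → worst-case error = ½ LSB = V_FS/2^20, so 100/1048576 = 9.53674e-05 % of full scale.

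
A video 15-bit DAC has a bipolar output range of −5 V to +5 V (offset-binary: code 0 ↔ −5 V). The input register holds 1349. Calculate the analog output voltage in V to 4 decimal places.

LSB = 10 V / 2^15 = 305.18 µV.
V_out = (−5) + 1349 × 0.000305176 V = -4.58832 V.

-4.5883 V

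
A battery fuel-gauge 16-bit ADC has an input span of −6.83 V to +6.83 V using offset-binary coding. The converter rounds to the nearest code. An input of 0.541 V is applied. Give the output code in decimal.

With 65536 levels over 13.66 V, one step is 208.44 µV.
(0.541 − (−6.83)) / 0.000208435 = 35363.533 LSBs.
Round → code 35364.

code 35364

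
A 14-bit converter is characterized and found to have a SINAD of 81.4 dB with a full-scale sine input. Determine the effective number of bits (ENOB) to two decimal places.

ENOB = (SINAD − 1.76) / 6.02 = (81.4 − 1.76)/6.02 = 13.229.

13.23 bits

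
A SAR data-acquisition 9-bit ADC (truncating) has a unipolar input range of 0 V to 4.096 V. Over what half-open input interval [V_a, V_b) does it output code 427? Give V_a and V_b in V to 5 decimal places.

[3.41600 V, 3.42400 V)

LSB = 4.096/2^9 = 8.000 mV.
V_a = V_low + 427·LSB = 3.416 V; V_b = V_low + 428·LSB = 3.424 V.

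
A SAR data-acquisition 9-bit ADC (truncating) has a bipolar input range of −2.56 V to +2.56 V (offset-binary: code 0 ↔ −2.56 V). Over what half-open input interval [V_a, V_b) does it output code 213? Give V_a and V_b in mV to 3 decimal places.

LSB = 5.12/2^9 = 10.000 mV.
V_a = V_low + 213·LSB = -0.43 V; V_b = V_low + 214·LSB = -0.42 V.

[-430.000 mV, -420.000 mV)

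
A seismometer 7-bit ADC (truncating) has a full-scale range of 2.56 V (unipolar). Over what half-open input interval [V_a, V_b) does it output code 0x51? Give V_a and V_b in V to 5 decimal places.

[1.62000 V, 1.64000 V)

LSB = 2.56/2^7 = 20.000 mV.
Code 0x51 = 81 decimal.
V_a = V_low + 81·LSB = 1.62 V; V_b = V_low + 82·LSB = 1.64 V.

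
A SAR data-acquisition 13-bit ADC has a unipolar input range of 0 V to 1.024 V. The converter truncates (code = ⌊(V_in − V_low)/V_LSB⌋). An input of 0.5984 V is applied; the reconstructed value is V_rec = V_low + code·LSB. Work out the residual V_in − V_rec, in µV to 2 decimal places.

25.00 µV

Step size: 1.024 V ÷ 2^13 = 125.00 µV.
(V_in − V_low)/LSB = (0.5984 − 0)/0.000125 = 4787.2000 → code 4787 (floor).
Code 4787 maps back to 0 + 4787×0.000125 V = 0.598375 V.
V_in − V_rec = 2.5e-05 V = 25.00 µV.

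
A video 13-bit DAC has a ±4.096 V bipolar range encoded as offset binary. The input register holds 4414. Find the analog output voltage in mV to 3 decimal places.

LSB = 8.192 V / 2^13 = 1.000 mV.
V_out = (−4.096) + 4414 × 0.001 V = 0.318 V.
= 318.000 mV.

318.000 mV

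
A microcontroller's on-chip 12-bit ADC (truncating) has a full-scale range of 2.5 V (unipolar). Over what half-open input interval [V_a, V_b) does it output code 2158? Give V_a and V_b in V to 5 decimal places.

LSB = 2.5/2^12 = 0.610 mV.
V_a = V_low + 2158·LSB = 1.31714 V; V_b = V_low + 2159·LSB = 1.31775 V.

[1.31714 V, 1.31775 V)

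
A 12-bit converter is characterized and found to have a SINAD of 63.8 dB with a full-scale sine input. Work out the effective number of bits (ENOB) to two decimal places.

10.31 bits

ENOB = (SINAD − 1.76) / 6.02 = (63.8 − 1.76)/6.02 = 10.306.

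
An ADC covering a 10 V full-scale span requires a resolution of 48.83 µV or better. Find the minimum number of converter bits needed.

Number of steps required ≥ 10 V / 48.83 µV = 204792.14.
Need 2^N ≥ 204792.14; 2^17 = 131072, 2^18 = 262144.
Minimum N = 18.

18 bits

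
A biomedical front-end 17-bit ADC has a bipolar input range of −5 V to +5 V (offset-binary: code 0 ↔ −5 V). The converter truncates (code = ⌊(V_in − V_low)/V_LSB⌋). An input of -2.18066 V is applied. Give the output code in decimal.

LSB = 10 V / 131072 = 76.29 µV.
(-2.18066 − (−5)) / 7.62939e-05 = 36953.653 LSBs.
Floor → code 36953.

code 36953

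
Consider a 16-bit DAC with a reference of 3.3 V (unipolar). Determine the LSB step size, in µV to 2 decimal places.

50.35 µV

Full-scale span = 3.3 V.
LSB = 3.3 / 2^16 = 3.3 / 65536 = 5.0354e-05 V = 50.35 µV.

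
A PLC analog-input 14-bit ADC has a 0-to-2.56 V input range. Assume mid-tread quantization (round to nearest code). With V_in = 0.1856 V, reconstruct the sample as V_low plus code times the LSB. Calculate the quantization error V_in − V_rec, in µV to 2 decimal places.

One LSB is 2.56 V / 16384 = 156.25 µV.
Scaled input = 1187.8400 LSBs, so code = 1188.
Reconstructed: 0.185625 V.
V_in − V_rec = -2.5e-05 V = -25.00 µV.

-25.00 µV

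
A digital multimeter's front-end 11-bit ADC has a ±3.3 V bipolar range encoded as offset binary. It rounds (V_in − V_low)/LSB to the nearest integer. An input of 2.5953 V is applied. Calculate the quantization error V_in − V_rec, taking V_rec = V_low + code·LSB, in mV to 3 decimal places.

1.062 mV

Step size: 6.6 V ÷ 2^11 = 3.223 mV.
(2.5953 − (−3.3))/0.00322266 = 1829.3295; round gives code 1829.
V_rec = (−3.3) + 1829·0.00322266 = 2.5942383 V.
Error = 2.5953 − 2.5942383 = 0.00106172 V = 1.062 mV.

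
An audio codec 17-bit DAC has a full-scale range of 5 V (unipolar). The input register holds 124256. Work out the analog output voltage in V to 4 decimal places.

LSB = 5 V / 2^17 = 38.15 µV.
V_out = 0 + 124256 × 3.8147e-05 V = 4.73999 V.

4.7400 V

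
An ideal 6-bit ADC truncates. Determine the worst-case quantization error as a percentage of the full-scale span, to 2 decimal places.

1.56 %

Truncating → worst-case error = 1 LSB = V_FS/2^6, so 100/64 = 1.5625 % of full scale.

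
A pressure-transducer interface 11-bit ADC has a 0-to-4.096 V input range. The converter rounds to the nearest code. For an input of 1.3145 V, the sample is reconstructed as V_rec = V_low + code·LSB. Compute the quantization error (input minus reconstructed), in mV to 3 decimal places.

0.500 mV

Step size: 4.096 V ÷ 2^11 = 2.000 mV.
(V_in − V_low)/LSB = (1.3145 − 0)/0.002 = 657.2500 → code 657 (round).
V_rec = 0 + 657·0.002 = 1.314 V.
V_in − V_rec = 0.0005 V = 0.500 mV.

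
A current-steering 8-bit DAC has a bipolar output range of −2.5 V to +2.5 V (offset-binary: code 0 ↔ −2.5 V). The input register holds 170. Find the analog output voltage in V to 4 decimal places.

0.8203 V

LSB = 5 V / 2^8 = 19.531 mV.
V_out = (−2.5) + 170 × 0.0195312 V = 0.820312 V.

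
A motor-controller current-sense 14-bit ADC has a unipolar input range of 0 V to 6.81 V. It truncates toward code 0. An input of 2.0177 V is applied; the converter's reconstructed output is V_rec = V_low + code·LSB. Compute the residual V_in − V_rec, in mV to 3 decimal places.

One LSB is 6.81 V / 16384 = 415.65 µV.
(2.0177 − 0)/0.000415649 = 4854.3314; ⌊·⌋ gives code 4854.
V_rec = 0 + 4854·0.000415649 = 2.0175623 V.
Difference: 0.000137744 V → 0.138 mV.

0.138 mV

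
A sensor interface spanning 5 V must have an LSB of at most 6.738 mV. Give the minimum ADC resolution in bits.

Number of steps required ≥ 5 V / 6.738 mV = 742.06.
Need 2^N ≥ 742.06; 2^9 = 512, 2^10 = 1024.
Minimum N = 10.

10 bits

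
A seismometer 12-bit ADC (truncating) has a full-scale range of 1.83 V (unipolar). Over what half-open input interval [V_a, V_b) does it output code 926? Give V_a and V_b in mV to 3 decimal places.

[413.716 mV, 414.163 mV)

LSB = 1.83/2^12 = 446.78 µV.
V_a = V_low + 926·LSB = 0.413716 V; V_b = V_low + 927·LSB = 0.414163 V.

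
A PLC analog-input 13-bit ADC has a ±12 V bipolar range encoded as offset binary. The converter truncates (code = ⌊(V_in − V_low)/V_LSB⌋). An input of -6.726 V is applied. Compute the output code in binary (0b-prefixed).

code 0b11100001000 (decimal 1800)

With 8192 levels over 24 V, one step is 2.930 mV.
Input sits at 1800.192 steps above V_low.
⌊·⌋(1800.192) = 1800.
In binary (0b-prefixed): 0b11100001000.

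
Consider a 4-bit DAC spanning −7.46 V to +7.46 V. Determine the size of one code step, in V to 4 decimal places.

Full-scale span = 14.92 V.
LSB = 14.92 / 2^4 = 14.92 / 16 = 0.9325 V = 0.9325 V.

0.9325 V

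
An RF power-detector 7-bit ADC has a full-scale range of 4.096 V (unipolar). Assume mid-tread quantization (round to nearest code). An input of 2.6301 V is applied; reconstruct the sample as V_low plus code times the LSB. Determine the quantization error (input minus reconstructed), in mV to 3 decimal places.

6.100 mV

One LSB is 4.096 V / 128 = 32.000 mV.
Scaled input = 82.1906 LSBs, so code = 82.
V_rec = 0 + 82·0.032 = 2.624 V.
Difference: 0.0061 V → 6.100 mV.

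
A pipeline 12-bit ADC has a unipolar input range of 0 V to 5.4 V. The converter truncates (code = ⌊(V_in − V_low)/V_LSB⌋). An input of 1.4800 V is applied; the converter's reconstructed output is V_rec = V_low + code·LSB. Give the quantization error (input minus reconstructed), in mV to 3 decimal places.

One LSB is 5.4 V / 4096 = 1.318 mV.
Scaled input = 1122.6074 LSBs, so code = 1122.
Reconstructed: 1.4791992 V.
Difference: 0.000800781 V → 0.801 mV.

0.801 mV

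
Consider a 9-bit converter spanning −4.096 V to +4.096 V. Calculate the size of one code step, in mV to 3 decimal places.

Full-scale span = 8.192 V.
LSB = 8.192 / 2^9 = 8.192 / 512 = 0.016 V = 16.000 mV.

16.000 mV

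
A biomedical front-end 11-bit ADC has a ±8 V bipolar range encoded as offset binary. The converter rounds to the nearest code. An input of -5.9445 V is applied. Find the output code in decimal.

Full-scale span = 16 V; LSB = 16/2^11 = 7.812 mV.
Input sits at 263.104 steps above V_low.
So the output code is 263.

code 263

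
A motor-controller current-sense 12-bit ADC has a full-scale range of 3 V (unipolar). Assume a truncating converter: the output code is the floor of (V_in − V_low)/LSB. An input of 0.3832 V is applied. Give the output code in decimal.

code 523

Full-scale span = 3 V; LSB = 3/2^12 = 0.732 mV.
(V_in − V_low)/LSB = (0.3832 − 0) / 0.000732422 = 523.196.
So the output code is 523.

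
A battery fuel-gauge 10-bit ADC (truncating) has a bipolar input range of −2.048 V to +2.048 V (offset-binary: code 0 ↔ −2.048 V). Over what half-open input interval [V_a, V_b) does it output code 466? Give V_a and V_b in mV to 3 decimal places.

[-184.000 mV, -180.000 mV)

LSB = 4.096/2^10 = 4.000 mV.
V_a = V_low + 466·LSB = -0.184 V; V_b = V_low + 467·LSB = -0.18 V.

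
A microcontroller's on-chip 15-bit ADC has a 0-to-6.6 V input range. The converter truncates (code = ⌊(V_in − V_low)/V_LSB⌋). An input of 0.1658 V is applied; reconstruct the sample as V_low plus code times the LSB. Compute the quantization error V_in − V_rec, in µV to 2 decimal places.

34.62 µV

One LSB is 6.6 V / 32768 = 201.42 µV.
Scaled input = 823.1719 LSBs, so code = 823.
V_rec = 0 + 823·0.000201416 = 0.16576538 V.
V_in − V_rec = 3.46191e-05 V = 34.62 µV.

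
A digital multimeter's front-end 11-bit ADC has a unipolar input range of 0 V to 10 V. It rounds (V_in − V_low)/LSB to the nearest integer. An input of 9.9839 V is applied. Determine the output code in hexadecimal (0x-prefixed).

LSB = 10 V / 2048 = 4.883 mV.
(V_in − V_low)/LSB = (9.9839 − 0) / 0.00488281 = 2044.703.
round(2044.703) = 2045.
In hexadecimal (0x-prefixed): 0x7FD.

code 0x7FD (decimal 2045)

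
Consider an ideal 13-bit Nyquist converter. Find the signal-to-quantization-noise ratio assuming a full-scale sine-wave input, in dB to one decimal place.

SNR ≈ 6.02·N + 1.76 dB = 6.02·13 + 1.76 = 80.02 dB.

80.0 dB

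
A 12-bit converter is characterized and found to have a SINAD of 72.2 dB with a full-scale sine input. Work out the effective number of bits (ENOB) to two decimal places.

ENOB = (SINAD − 1.76) / 6.02 = (72.2 − 1.76)/6.02 = 11.701.

11.70 bits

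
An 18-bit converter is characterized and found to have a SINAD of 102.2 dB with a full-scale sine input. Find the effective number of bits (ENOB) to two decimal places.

16.68 bits

ENOB = (SINAD − 1.76) / 6.02 = (102.2 − 1.76)/6.02 = 16.684.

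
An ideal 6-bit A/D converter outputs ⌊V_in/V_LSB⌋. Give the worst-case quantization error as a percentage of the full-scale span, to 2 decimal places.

Truncating → worst-case error = 1 LSB = V_FS/2^6, so 100/64 = 1.5625 % of full scale.

1.56 %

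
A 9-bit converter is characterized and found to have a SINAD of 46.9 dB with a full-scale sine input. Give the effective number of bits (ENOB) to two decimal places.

7.50 bits

ENOB = (SINAD − 1.76) / 6.02 = (46.9 − 1.76)/6.02 = 7.498.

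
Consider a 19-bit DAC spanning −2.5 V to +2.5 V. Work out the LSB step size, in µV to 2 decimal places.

Full-scale span = 5 V.
LSB = 5 / 2^19 = 5 / 524288 = 9.53674e-06 V = 9.54 µV.

9.54 µV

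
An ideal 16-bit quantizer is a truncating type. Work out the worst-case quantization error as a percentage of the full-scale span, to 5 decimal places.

0.00153 %

Truncating → worst-case error = 1 LSB = V_FS/2^16, so 100/65536 = 0.00152588 % of full scale.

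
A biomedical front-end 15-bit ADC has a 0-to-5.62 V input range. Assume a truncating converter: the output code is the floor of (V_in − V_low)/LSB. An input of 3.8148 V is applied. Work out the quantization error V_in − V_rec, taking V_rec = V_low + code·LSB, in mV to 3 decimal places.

LSB = 5.62/2^15 = 171.51 µV.
Scaled input = 22242.5919 LSBs, so code = 22242.
Code 22242 maps back to 0 + 22242×0.000171509 V = 3.8146985 V.
Error = 3.8148 − 3.8146985 = 0.000101514 V = 0.102 mV.

0.102 mV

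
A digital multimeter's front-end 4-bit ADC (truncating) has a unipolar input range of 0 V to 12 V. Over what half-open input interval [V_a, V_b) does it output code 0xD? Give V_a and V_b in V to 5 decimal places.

LSB = 12/2^4 = 0.7500 V.
Code 0xD = 13 decimal.
V_a = V_low + 13·LSB = 9.75 V; V_b = V_low + 14·LSB = 10.5 V.

[9.75000 V, 10.50000 V)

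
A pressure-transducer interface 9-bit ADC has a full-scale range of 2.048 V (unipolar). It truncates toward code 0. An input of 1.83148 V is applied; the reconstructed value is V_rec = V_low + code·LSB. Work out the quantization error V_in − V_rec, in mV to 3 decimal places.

3.480 mV

One LSB is 2.048 V / 512 = 4.000 mV.
(1.83148 − 0)/0.004 = 457.8700; ⌊·⌋ gives code 457.
Reconstructed: 1.828 V.
Error = 1.83148 − 1.828 = 0.00348 V = 3.480 mV.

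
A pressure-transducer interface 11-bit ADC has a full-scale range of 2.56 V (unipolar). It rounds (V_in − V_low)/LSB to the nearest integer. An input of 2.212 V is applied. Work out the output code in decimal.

With 2048 levels over 2.56 V, one step is 1.250 mV.
(2.212 − 0) / 0.00125 = 1769.600 LSBs.
Round → code 1770.

code 1770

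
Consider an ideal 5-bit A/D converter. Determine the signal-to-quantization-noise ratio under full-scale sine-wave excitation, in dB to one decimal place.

SNR ≈ 6.02·N + 1.76 dB = 6.02·5 + 1.76 = 31.86 dB.

31.9 dB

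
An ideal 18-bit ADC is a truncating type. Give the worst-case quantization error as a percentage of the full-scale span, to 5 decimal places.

Truncating → worst-case error = 1 LSB = V_FS/2^18, so 100/262144 = 0.00038147 % of full scale.

0.00038 %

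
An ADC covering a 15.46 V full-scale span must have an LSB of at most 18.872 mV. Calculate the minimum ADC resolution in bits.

10 bits

Number of steps required ≥ 15.46 V / 18.872 mV = 819.20.
Need 2^N ≥ 819.20; 2^9 = 512, 2^10 = 1024.
Minimum N = 10.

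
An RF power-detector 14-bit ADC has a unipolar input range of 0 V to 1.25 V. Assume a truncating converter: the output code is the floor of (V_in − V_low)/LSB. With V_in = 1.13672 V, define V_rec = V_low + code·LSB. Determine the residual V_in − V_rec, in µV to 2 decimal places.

LSB = 1.25/2^14 = 76.29 µV.
(V_in − V_low)/LSB = (1.13672 − 0)/7.62939e-05 = 14899.2164 → code 14899 (floor).
Code 14899 maps back to 0 + 14899×7.62939e-05 V = 1.1367035 V.
V_in − V_rec = 1.65088e-05 V = 16.51 µV.

16.51 µV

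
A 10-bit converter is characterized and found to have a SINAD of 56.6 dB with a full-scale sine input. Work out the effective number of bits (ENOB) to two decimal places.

9.11 bits

ENOB = (SINAD − 1.76) / 6.02 = (56.6 − 1.76)/6.02 = 9.110.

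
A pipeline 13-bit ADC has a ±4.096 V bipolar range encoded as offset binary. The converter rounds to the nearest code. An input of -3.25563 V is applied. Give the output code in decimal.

code 840

LSB = 8.192 V / 8192 = 1.000 mV.
Input sits at 840.370 steps above V_low.
Round → code 840.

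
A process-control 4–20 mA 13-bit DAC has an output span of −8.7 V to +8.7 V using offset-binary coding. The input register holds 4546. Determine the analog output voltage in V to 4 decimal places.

0.9558 V

LSB = 17.4 V / 2^13 = 2.124 mV.
V_out = (−8.7) + 4546 × 0.00212402 V = 0.955811 V.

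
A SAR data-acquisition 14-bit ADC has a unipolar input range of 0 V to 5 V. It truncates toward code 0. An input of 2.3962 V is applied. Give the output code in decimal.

Full-scale span = 5 V; LSB = 5/2^14 = 305.18 µV.
(2.3962 − 0) / 0.000305176 = 7851.868 LSBs.
⌊·⌋(7851.868) = 7851.

code 7851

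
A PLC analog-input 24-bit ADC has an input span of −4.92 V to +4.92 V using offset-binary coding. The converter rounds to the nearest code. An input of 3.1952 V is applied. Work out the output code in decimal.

With 16777216 levels over 9.84 V, one step is 0.59 µV.
(V_in − V_low)/LSB = (3.1952 − (−4.92)) / 5.8651e-07 = 13836429.195.
So the output code is 13836429.

code 13836429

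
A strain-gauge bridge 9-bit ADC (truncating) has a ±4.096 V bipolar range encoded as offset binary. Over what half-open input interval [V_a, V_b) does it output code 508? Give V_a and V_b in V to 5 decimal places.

[4.03200 V, 4.04800 V)

LSB = 8.192/2^9 = 16.000 mV.
V_a = V_low + 508·LSB = 4.032 V; V_b = V_low + 509·LSB = 4.048 V.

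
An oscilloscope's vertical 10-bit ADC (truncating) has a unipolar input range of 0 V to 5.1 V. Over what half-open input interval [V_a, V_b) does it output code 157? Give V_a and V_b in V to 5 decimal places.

LSB = 5.1/2^10 = 4.980 mV.
V_a = V_low + 157·LSB = 0.781934 V; V_b = V_low + 158·LSB = 0.786914 V.

[0.78193 V, 0.78691 V)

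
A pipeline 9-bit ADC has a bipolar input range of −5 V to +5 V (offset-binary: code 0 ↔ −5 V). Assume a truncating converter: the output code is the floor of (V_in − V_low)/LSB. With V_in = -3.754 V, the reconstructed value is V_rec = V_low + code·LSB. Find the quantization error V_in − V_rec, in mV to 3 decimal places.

One LSB is 10 V / 512 = 19.531 mV.
(-3.754 − (−5))/0.0195312 = 63.7952; ⌊·⌋ gives code 63.
Reconstructed: -3.7695312 V.
V_in − V_rec = 0.0155312 V = 15.531 mV.

15.531 mV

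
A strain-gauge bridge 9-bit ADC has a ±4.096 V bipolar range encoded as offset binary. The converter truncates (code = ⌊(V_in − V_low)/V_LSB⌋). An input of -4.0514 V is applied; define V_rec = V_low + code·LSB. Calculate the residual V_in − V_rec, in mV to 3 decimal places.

12.600 mV

Step size: 8.192 V ÷ 2^9 = 16.000 mV.
(V_in − V_low)/LSB = (-4.0514 − (−4.096))/0.016 = 2.7875 → code 2 (floor).
Reconstructed: -4.064 V.
Difference: 0.0126 V → 12.600 mV.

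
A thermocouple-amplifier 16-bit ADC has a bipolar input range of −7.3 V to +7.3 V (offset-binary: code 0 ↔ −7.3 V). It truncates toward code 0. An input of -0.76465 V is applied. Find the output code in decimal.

code 29335

Full-scale span = 14.6 V; LSB = 14.6/2^16 = 222.78 µV.
(V_in − V_low)/LSB = (-0.76465 − (−7.3)) / 0.000222778 = 29335.664.
⌊·⌋(29335.664) = 29335.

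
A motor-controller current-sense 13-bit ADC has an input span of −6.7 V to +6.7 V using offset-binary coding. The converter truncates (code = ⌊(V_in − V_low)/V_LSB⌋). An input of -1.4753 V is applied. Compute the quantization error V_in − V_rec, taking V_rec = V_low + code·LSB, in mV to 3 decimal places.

Step size: 13.4 V ÷ 2^13 = 1.636 mV.
(-1.4753 − (−6.7))/0.00163574 = 3194.0853; ⌊·⌋ gives code 3194.
Reconstructed: -1.4754395 V.
V_in − V_rec = 0.000139453 V = 0.139 mV.

0.139 mV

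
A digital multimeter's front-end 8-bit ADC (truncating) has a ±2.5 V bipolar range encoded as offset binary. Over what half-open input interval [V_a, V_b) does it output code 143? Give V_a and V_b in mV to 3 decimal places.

[292.969 mV, 312.500 mV)

LSB = 5/2^8 = 19.531 mV.
V_a = V_low + 143·LSB = 0.292969 V; V_b = V_low + 144·LSB = 0.3125 V.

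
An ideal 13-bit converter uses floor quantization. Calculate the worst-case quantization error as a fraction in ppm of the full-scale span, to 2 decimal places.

122.07 ppm

Truncating → worst-case error = 1 LSB = V_FS/2^13, so 1e+06/8192 = 122.07 ppm of full scale.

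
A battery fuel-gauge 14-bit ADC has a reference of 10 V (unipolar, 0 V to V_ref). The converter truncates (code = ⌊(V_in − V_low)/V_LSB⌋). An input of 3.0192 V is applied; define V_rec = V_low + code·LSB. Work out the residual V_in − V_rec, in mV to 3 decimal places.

0.401 mV

LSB = 10/2^14 = 0.610 mV.
Scaled input = 4946.6573 LSBs, so code = 4946.
V_rec = 0 + 4946·0.000610352 = 3.0187988 V.
Error = 3.0192 − 3.0187988 = 0.000401172 V = 0.401 mV.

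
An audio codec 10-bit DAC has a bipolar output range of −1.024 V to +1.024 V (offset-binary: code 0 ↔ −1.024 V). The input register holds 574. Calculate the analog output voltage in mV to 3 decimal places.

LSB = 2.048 V / 2^10 = 2.000 mV.
V_out = (−1.024) + 574 × 0.002 V = 0.124 V.
= 124.000 mV.

124.000 mV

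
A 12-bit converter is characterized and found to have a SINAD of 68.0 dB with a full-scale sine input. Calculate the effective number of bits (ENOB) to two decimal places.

11.00 bits

ENOB = (SINAD − 1.76) / 6.02 = (68.0 − 1.76)/6.02 = 11.003.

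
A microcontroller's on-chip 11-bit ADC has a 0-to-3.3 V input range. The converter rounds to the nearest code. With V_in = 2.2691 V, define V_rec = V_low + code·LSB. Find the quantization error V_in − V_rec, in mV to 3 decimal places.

Step size: 3.3 V ÷ 2^11 = 1.611 mV.
(2.2691 − 0)/0.00161133 = 1408.2172; round gives code 1408.
Code 1408 maps back to 0 + 1408×0.00161133 V = 2.26875 V.
Error = 2.2691 − 2.26875 = 0.00035 V = 0.350 mV.

0.350 mV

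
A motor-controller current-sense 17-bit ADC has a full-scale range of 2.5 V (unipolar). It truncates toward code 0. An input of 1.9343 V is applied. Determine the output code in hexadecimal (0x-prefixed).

LSB = 2.5 V / 131072 = 19.07 µV.
(V_in − V_low)/LSB = (1.9343 − 0) / 1.90735e-05 = 101413.028.
So the output code is 101413.
In hexadecimal (0x-prefixed): 0x18C25.

code 0x18C25 (decimal 101413)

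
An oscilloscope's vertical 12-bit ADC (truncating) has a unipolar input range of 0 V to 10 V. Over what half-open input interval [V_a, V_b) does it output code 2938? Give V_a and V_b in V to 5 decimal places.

LSB = 10/2^12 = 2.441 mV.
V_a = V_low + 2938·LSB = 7.17285 V; V_b = V_low + 2939·LSB = 7.17529 V.

[7.17285 V, 7.17529 V)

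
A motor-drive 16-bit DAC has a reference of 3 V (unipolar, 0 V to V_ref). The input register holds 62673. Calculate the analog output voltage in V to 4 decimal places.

2.8689 V

LSB = 3 V / 2^16 = 45.78 µV.
V_out = 0 + 62673 × 4.57764e-05 V = 2.86894 V.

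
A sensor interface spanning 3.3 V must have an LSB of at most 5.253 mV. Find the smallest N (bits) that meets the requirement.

Number of steps required ≥ 3.3 V / 5.253 mV = 628.21.
Need 2^N ≥ 628.21; 2^9 = 512, 2^10 = 1024.
Minimum N = 10.

10 bits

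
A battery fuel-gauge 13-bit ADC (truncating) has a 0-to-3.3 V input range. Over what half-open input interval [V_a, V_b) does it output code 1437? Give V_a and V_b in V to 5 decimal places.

[0.57887 V, 0.57927 V)

LSB = 3.3/2^13 = 402.83 µV.
V_a = V_low + 1437·LSB = 0.57887 V; V_b = V_low + 1438·LSB = 0.579272 V.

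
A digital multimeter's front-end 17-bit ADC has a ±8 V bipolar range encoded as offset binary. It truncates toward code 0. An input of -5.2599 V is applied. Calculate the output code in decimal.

code 22446

Full-scale span = 16 V; LSB = 16/2^17 = 122.07 µV.
(-5.2599 − (−8)) / 0.00012207 = 22446.899 LSBs.
⌊·⌋(22446.899) = 22446.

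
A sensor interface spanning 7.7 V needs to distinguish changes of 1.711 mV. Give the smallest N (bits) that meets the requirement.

Number of steps required ≥ 7.7 V / 1.711 mV = 4500.29.
Need 2^N ≥ 4500.29; 2^12 = 4096, 2^13 = 8192.
Minimum N = 13.

13 bits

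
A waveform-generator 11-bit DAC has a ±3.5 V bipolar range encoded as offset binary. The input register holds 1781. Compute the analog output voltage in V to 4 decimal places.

2.5874 V

LSB = 7 V / 2^11 = 3.418 mV.
V_out = (−3.5) + 1781 × 0.00341797 V = 2.5874 V.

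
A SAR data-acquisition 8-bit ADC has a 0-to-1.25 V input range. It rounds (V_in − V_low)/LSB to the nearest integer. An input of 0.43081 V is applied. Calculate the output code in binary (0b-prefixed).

Full-scale span = 1.25 V; LSB = 1.25/2^8 = 4.883 mV.
(V_in − V_low)/LSB = (0.43081 − 0) / 0.00488281 = 88.230.
round(88.230) = 88.
In binary (0b-prefixed): 0b1011000.

code 0b1011000 (decimal 88)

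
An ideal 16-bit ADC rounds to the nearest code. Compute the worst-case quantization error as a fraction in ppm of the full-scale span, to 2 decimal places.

7.63 ppm

Rounding → worst-case error = ½ LSB = V_FS/2^17, so 1e+06/131072 = 7.62939 ppm of full scale.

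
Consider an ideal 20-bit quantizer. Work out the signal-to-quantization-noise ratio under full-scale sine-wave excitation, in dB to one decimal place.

122.2 dB

SNR ≈ 6.02·N + 1.76 dB = 6.02·20 + 1.76 = 122.16 dB.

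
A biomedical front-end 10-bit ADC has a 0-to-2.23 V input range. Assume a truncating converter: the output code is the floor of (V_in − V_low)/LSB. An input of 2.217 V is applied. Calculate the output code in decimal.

code 1018

LSB = 2.23 V / 1024 = 2.178 mV.
(V_in − V_low)/LSB = (2.217 − 0) / 0.00217773 = 1018.030.
Floor → code 1018.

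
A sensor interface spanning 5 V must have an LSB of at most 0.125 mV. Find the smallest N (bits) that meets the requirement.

16 bits

Number of steps required ≥ 5 V / 0.125 mV = 40000.00.
Need 2^N ≥ 40000.00; 2^15 = 32768, 2^16 = 65536.
Minimum N = 16.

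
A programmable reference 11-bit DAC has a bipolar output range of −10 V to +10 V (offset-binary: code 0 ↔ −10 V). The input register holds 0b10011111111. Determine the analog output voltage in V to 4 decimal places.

2.4902 V

LSB = 20 V / 2^11 = 9.766 mV.
Code 0b10011111111 = 1279 decimal.
V_out = (−10) + 1279 × 0.00976562 V = 2.49023 V.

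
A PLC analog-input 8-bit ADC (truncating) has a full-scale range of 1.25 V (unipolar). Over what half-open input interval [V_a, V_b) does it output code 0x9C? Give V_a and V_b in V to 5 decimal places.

LSB = 1.25/2^8 = 4.883 mV.
Code 0x9C = 156 decimal.
V_a = V_low + 156·LSB = 0.761719 V; V_b = V_low + 157·LSB = 0.766602 V.

[0.76172 V, 0.76660 V)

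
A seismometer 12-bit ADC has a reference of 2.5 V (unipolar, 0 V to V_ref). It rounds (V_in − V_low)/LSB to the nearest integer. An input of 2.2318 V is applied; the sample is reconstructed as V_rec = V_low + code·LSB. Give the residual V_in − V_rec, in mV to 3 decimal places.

One LSB is 2.5 V / 4096 = 0.610 mV.
(2.2318 − 0)/0.000610352 = 3656.5811; round gives code 3657.
V_rec = 0 + 3657·0.000610352 = 2.2320557 V.
Difference: -0.000255664 V → -0.256 mV.

-0.256 mV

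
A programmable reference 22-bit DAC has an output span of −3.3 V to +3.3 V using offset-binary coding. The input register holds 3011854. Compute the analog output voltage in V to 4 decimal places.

1.4393 V

LSB = 6.6 V / 2^22 = 1.57 µV.
V_out = (−3.3) + 3011854 × 1.57356e-06 V = 1.43934 V.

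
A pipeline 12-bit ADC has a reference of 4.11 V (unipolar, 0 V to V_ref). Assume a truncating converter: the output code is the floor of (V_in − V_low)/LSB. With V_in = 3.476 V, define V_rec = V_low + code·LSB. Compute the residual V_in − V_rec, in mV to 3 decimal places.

Step size: 4.11 V ÷ 2^12 = 1.003 mV.
(V_in − V_low)/LSB = (3.476 − 0)/0.00100342 = 3464.1596 → code 3464 (floor).
V_rec = 0 + 3464·0.00100342 = 3.4758398 V.
Error = 3.476 − 3.4758398 = 0.000160156 V = 0.160 mV.

0.160 mV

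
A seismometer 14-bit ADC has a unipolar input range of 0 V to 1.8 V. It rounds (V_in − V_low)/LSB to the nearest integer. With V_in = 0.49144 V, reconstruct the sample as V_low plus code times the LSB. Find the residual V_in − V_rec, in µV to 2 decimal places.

21.54 µV

LSB = 1.8/2^14 = 109.86 µV.
(V_in − V_low)/LSB = (0.49144 − 0)/0.000109863 = 4473.1961 → code 4473 (round).
Reconstructed: 0.49141846 V.
V_in − V_rec = 2.1543e-05 V = 21.54 µV.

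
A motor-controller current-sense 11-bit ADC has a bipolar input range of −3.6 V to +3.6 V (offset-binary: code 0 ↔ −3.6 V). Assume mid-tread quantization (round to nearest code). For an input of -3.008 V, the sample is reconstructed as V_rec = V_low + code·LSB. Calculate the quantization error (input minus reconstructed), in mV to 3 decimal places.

Step size: 7.2 V ÷ 2^11 = 3.516 mV.
(V_in − V_low)/LSB = (-3.008 − (−3.6))/0.00351563 = 168.3911 → code 168 (round).
V_rec = (−3.6) + 168·0.00351563 = -3.009375 V.
Error = -3.008 − (−3.009375) = 0.001375 V = 1.375 mV.

1.375 mV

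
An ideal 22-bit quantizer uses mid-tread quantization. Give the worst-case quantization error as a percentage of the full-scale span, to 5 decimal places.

Rounding → worst-case error = ½ LSB = V_FS/2^23, so 100/8388608 = 1.19209e-05 % of full scale.

0.00001 %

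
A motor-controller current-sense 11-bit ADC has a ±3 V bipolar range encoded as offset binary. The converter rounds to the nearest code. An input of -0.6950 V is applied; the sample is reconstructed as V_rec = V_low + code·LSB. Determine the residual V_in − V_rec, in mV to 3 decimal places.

-0.664 mV

LSB = 6/2^11 = 2.930 mV.
(-0.6950 − (−3))/0.00292969 = 786.7733; round gives code 787.
V_rec = (−3) + 787·0.00292969 = -0.69433594 V.
Error = -0.6950 − (−0.69433594) = -0.000664063 V = -0.664 mV.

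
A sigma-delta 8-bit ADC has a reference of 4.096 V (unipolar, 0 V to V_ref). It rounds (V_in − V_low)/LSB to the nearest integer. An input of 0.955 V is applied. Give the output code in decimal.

code 60

Full-scale span = 4.096 V; LSB = 4.096/2^8 = 16.000 mV.
Input sits at 59.688 steps above V_low.
So the output code is 60.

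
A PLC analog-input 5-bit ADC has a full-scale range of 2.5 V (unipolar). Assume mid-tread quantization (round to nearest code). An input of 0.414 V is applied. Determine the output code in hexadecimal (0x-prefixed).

LSB = 2.5 V / 32 = 78.125 mV.
(0.414 − 0) / 0.078125 = 5.299 LSBs.
Round → code 5.
In hexadecimal (0x-prefixed): 0x5.

code 0x5 (decimal 5)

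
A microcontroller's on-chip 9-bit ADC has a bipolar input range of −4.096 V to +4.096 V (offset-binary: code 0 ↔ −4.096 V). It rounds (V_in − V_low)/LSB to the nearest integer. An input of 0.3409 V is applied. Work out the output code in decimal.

Full-scale span = 8.192 V; LSB = 8.192/2^9 = 16.000 mV.
(0.3409 − (−4.096)) / 0.016 = 277.306 LSBs.
So the output code is 277.

code 277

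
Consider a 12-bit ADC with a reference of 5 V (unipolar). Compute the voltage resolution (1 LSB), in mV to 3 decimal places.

Full-scale span = 5 V.
LSB = 5 / 2^12 = 5 / 4096 = 0.0012207 V = 1.221 mV.

1.221 mV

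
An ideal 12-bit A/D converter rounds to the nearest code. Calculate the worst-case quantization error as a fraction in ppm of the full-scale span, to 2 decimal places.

122.07 ppm

Rounding → worst-case error = ½ LSB = V_FS/2^13, so 1e+06/8192 = 122.07 ppm of full scale.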